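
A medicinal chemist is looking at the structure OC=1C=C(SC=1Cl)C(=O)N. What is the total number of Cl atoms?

Scan the SMILES for Cl atoms (remember two-letter symbols like Cl and Br are single atoms).
Chlorine count: 1.

1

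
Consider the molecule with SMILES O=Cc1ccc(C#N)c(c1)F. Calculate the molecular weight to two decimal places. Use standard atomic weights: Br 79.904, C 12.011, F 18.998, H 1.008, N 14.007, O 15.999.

First, the molecular formula is C8H4FNO (counting implicit H from valence).
  C: 8 × 12.011 = 96.088
  F: 1 × 18.998 = 18.998
  H: 4 × 1.008 = 4.032
  N: 1 × 14.007 = 14.007
  O: 1 × 15.999 = 15.999
Sum: 8×12.011 + 1×18.998 + 4×1.008 + 1×14.007 + 1×15.999 = 149.124 → 149.12 g/mol.

149.12 g/mol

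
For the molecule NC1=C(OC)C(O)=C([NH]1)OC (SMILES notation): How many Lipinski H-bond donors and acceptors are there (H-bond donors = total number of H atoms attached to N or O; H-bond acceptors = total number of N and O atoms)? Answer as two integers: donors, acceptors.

4, 5

Donors: find every N or O and count the H atoms it carries.
  atom 1 (N): bond orders sum to 1 → 2 H
  atom 4 (O): bond orders sum to 2 → 0 H
  atom 7 (O): bond orders sum to 1 → 1 H
  atom 9 (N): bond orders sum to 2 → 1 H
  atom 10 (O): bond orders sum to 2 → 0 H
Lipinski HBD = 4.
Acceptors: N atoms = 2, O atoms = 3 → HBA = 5.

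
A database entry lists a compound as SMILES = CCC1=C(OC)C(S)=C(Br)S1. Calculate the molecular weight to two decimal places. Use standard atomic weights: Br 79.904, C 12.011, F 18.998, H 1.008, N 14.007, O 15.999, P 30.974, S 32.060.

253.17 g/mol

First, the molecular formula is C7H9BrOS2 (counting implicit H from valence).
  Br: 1 × 79.904 = 79.904
  C: 7 × 12.011 = 84.077
  H: 9 × 1.008 = 9.072
  O: 1 × 15.999 = 15.999
  S: 2 × 32.060 = 64.120
Sum: 1×79.904 + 7×12.011 + 9×1.008 + 1×15.999 + 2×32.060 = 253.172 → 253.17 g/mol.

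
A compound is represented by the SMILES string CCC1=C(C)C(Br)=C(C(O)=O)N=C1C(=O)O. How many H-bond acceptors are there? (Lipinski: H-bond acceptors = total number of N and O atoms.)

5

N atoms: 1; O atoms: 4.
Lipinski HBA = 1 + 4 = 5.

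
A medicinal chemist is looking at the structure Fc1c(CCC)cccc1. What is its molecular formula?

Walk through each heavy atom and fill implicit hydrogens from standard valence (C 4, N 3, O 2, S 2, halogen 1); for lowercase aromatic atoms, an aromatic c carries 1 H when it has two neighbours and 0 H with three, and aromatic n carries 0 H:
  atom 1: F (halogen, monovalent) → 0 H
  atom 2: aromatic c, 3 neighbours → 0 H
  atom 3: aromatic c, 3 neighbours → 0 H
  atom 4: C, bond orders sum to 2 (valence 4) → 2 H
  atom 5: C, bond orders sum to 2 (valence 4) → 2 H
  atom 6: C, bond orders sum to 1 (valence 4) → 3 H
  atom 7: aromatic c, 2 neighbours → 1 H
  atom 8: aromatic c, 2 neighbours → 1 H
  atom 9: aromatic c, 2 neighbours → 1 H
  atom 10: aromatic c, 2 neighbours → 1 H
Totals → C:9, H:11, F:1.
In Hill order: C9H11F.

C9H11F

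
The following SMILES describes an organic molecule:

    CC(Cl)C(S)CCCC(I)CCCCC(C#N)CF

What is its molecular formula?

C14H24ClFINS

Walk through each heavy atom and fill implicit hydrogens from standard valence (C 4, N 3, O 2, S 2, halogen 1):
  atom 1: C, bond orders sum to 1 (valence 4) → 3 H
  atom 2: C, bond orders sum to 3 (valence 4) → 1 H
  atom 3: Cl (halogen, monovalent) → 0 H
  atom 4: C, bond orders sum to 3 (valence 4) → 1 H
  atom 5: S, bond orders sum to 1 (valence 2) → 1 H
  atom 6: C, bond orders sum to 2 (valence 4) → 2 H
  atom 7: C, bond orders sum to 2 (valence 4) → 2 H
  atom 8: C, bond orders sum to 2 (valence 4) → 2 H
  atom 9: C, bond orders sum to 3 (valence 4) → 1 H
  atom 10: I (halogen, monovalent) → 0 H
  atom 11: C, bond orders sum to 2 (valence 4) → 2 H
  atom 12: C, bond orders sum to 2 (valence 4) → 2 H
  atom 13: C, bond orders sum to 2 (valence 4) → 2 H
  atom 14: C, bond orders sum to 2 (valence 4) → 2 H
  atom 15: C, bond orders sum to 3 (valence 4) → 1 H
  atom 16: C, bond orders sum to 4 (valence 4) → 0 H
  atom 17: N, bond orders sum to 3 (valence 3) → 0 H
  atom 18: C, bond orders sum to 2 (valence 4) → 2 H
  atom 19: F (halogen, monovalent) → 0 H
Totals → C:14, H:24, Cl:1, F:1, I:1, N:1, S:1.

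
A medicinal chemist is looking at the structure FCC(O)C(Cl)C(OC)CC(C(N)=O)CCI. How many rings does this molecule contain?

In SMILES, each pair of matching ring-closure digits denotes one ring-closing bond; the number of such bonds equals the number of independent rings.
Ring-closure bonds here: 0.

0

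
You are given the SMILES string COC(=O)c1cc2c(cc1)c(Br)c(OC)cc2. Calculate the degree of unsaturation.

8

Molecular formula: C13H11BrO3.
DoU = (2C + 2 + N − H − X) / 2, where X is the halogen count and O/S are ignored.
    = (2·13 + 2 + 0 − 11 − 1) / 2 = 16 / 2 = 8.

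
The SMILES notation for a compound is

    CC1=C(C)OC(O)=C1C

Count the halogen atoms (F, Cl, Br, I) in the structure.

0

Scan the SMILES for the halogen motif — none present.
Groups that are present: 1 hydroxyl.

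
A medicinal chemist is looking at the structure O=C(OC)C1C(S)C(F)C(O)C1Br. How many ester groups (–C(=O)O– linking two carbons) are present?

1

The ester motif appears at heavy-atom position 2 in the SMILES.
Other groups present: 1 hydroxyl, 1 thiol.
Ester count: 1.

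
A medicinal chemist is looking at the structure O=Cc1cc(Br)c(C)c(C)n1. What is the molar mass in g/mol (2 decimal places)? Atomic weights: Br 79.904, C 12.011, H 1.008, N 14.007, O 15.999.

214.06 g/mol

First, the molecular formula is C8H8BrNO (counting implicit H from valence).
  Br: 1 × 79.904 = 79.904
  C: 8 × 12.011 = 96.088
  H: 8 × 1.008 = 8.064
  N: 1 × 14.007 = 14.007
  O: 1 × 15.999 = 15.999
Sum: 1×79.904 + 8×12.011 + 8×1.008 + 1×14.007 + 1×15.999 = 214.062 → 214.06 g/mol.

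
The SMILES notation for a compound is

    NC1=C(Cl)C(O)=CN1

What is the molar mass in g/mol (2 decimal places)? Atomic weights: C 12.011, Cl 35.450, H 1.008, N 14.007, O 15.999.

First, the molecular formula is C4H5ClN2O (counting implicit H from valence).
  C: 4 × 12.011 = 48.044
  Cl: 1 × 35.450 = 35.450
  H: 5 × 1.008 = 5.040
  N: 2 × 14.007 = 28.014
  O: 1 × 15.999 = 15.999
Sum: 4×12.011 + 1×35.450 + 5×1.008 + 2×14.007 + 1×15.999 = 132.547 → 132.55 g/mol.

132.55 g/mol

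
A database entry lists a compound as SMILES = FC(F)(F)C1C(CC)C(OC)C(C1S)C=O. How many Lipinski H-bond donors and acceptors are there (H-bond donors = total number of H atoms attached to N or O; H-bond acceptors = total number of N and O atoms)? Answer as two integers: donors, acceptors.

Donors: find every N or O and count the H atoms it carries.
  atom 10 (O): bond orders sum to 2 → 0 H
  atom 16 (O): bond orders sum to 2 → 0 H
Lipinski HBD = 0.
Acceptors: N atoms = 0, O atoms = 2 → HBA = 2.

0, 2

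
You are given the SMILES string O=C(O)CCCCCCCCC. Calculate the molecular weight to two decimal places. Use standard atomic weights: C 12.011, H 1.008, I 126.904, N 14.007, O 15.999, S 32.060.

172.27 g/mol

First, the molecular formula is C10H20O2 (counting implicit H from valence).
  C: 10 × 12.011 = 120.110
  H: 20 × 1.008 = 20.160
  O: 2 × 15.999 = 31.998
Sum: 10×12.011 + 20×1.008 + 2×15.999 = 172.268 → 172.27 g/mol.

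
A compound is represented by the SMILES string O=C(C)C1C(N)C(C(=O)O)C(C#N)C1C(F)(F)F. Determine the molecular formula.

Walk through each heavy atom and fill implicit hydrogens from standard valence (C 4, N 3, O 2, S 2, halogen 1):
  atom 1: O, bond orders sum to 2 (valence 2) → 0 H
  atom 2: C, bond orders sum to 4 (valence 4) → 0 H
  atom 3: C, bond orders sum to 1 (valence 4) → 3 H
  atom 4: C, bond orders sum to 3 (valence 4) → 1 H
  atom 5: C, bond orders sum to 3 (valence 4) → 1 H
  atom 6: N, bond orders sum to 1 (valence 3) → 2 H
  atom 7: C, bond orders sum to 3 (valence 4) → 1 H
  atom 8: C, bond orders sum to 4 (valence 4) → 0 H
  atom 9: O, bond orders sum to 2 (valence 2) → 0 H
  atom 10: O, bond orders sum to 1 (valence 2) → 1 H
  atom 11: C, bond orders sum to 3 (valence 4) → 1 H
  atom 12: C, bond orders sum to 4 (valence 4) → 0 H
  atom 13: N, bond orders sum to 3 (valence 3) → 0 H
  atom 14: C, bond orders sum to 3 (valence 4) → 1 H
  atom 15: C, bond orders sum to 4 (valence 4) → 0 H
  atom 16: F (halogen, monovalent) → 0 H
  atom 17: F (halogen, monovalent) → 0 H
  atom 18: F (halogen, monovalent) → 0 H
Totals → C:10, H:11, F:3, N:2, O:3.

C10H11F3N2O3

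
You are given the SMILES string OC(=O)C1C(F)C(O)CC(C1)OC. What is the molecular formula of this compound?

Walk through each heavy atom and fill implicit hydrogens from standard valence (C 4, N 3, O 2, S 2, halogen 1):
  atom 1: O, bond orders sum to 1 (valence 2) → 1 H
  atom 2: C, bond orders sum to 4 (valence 4) → 0 H
  atom 3: O, bond orders sum to 2 (valence 2) → 0 H
  atom 4: C, bond orders sum to 3 (valence 4) → 1 H
  atom 5: C, bond orders sum to 3 (valence 4) → 1 H
  atom 6: F (halogen, monovalent) → 0 H
  atom 7: C, bond orders sum to 3 (valence 4) → 1 H
  atom 8: O, bond orders sum to 1 (valence 2) → 1 H
  atom 9: C, bond orders sum to 2 (valence 4) → 2 H
  atom 10: C, bond orders sum to 3 (valence 4) → 1 H
  atom 11: C, bond orders sum to 2 (valence 4) → 2 H
  atom 12: O, bond orders sum to 2 (valence 2) → 0 H
  atom 13: C, bond orders sum to 1 (valence 4) → 3 H
Totals → C:8, H:13, F:1, O:4.
In Hill order: C8H13FO4.

C8H13FO4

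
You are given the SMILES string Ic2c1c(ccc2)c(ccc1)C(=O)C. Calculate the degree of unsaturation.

Molecular formula: C12H9IO.
DoU = (2C + 2 + N − H − X) / 2, where X is the halogen count and O/S are ignored.
    = (2·12 + 2 + 0 − 9 − 1) / 2 = 16 / 2 = 8.

8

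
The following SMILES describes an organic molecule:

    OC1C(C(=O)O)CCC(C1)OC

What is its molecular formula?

C8H14O4

Walk through each heavy atom and fill implicit hydrogens from standard valence (C 4, N 3, O 2, S 2, halogen 1):
  atom 1: O, bond orders sum to 1 (valence 2) → 1 H
  atom 2: C, bond orders sum to 3 (valence 4) → 1 H
  atom 3: C, bond orders sum to 3 (valence 4) → 1 H
  atom 4: C, bond orders sum to 4 (valence 4) → 0 H
  atom 5: O, bond orders sum to 2 (valence 2) → 0 H
  atom 6: O, bond orders sum to 1 (valence 2) → 1 H
  atom 7: C, bond orders sum to 2 (valence 4) → 2 H
  atom 8: C, bond orders sum to 2 (valence 4) → 2 H
  atom 9: C, bond orders sum to 3 (valence 4) → 1 H
  atom 10: C, bond orders sum to 2 (valence 4) → 2 H
  atom 11: O, bond orders sum to 2 (valence 2) → 0 H
  atom 12: C, bond orders sum to 1 (valence 4) → 3 H
Totals → C:8, H:14, O:4.
In Hill order: C8H14O4.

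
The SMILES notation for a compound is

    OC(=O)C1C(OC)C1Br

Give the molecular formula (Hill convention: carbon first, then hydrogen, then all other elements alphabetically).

C5H7BrO3

Walk through each heavy atom and fill implicit hydrogens from standard valence (C 4, N 3, O 2, S 2, halogen 1):
  atom 1: O, bond orders sum to 1 (valence 2) → 1 H
  atom 2: C, bond orders sum to 4 (valence 4) → 0 H
  atom 3: O, bond orders sum to 2 (valence 2) → 0 H
  atom 4: C, bond orders sum to 3 (valence 4) → 1 H
  atom 5: C, bond orders sum to 3 (valence 4) → 1 H
  atom 6: O, bond orders sum to 2 (valence 2) → 0 H
  atom 7: C, bond orders sum to 1 (valence 4) → 3 H
  atom 8: C, bond orders sum to 3 (valence 4) → 1 H
  atom 9: Br (halogen, monovalent) → 0 H
Totals → C:5, H:7, Br:1, O:3.
In Hill order: C5H7BrO3.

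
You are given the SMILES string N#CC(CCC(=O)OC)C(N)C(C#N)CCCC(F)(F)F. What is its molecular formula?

C13H18F3N3O2

Walk through each heavy atom and fill implicit hydrogens from standard valence (C 4, N 3, O 2, S 2, halogen 1):
  atom 1: N, bond orders sum to 3 (valence 3) → 0 H
  atom 2: C, bond orders sum to 4 (valence 4) → 0 H
  atom 3: C, bond orders sum to 3 (valence 4) → 1 H
  atom 4: C, bond orders sum to 2 (valence 4) → 2 H
  atom 5: C, bond orders sum to 2 (valence 4) → 2 H
  atom 6: C, bond orders sum to 4 (valence 4) → 0 H
  atom 7: O, bond orders sum to 2 (valence 2) → 0 H
  atom 8: O, bond orders sum to 2 (valence 2) → 0 H
  atom 9: C, bond orders sum to 1 (valence 4) → 3 H
  atom 10: C, bond orders sum to 3 (valence 4) → 1 H
  atom 11: N, bond orders sum to 1 (valence 3) → 2 H
  atom 12: C, bond orders sum to 3 (valence 4) → 1 H
  atom 13: C, bond orders sum to 4 (valence 4) → 0 H
  atom 14: N, bond orders sum to 3 (valence 3) → 0 H
  atom 15: C, bond orders sum to 2 (valence 4) → 2 H
  atom 16: C, bond orders sum to 2 (valence 4) → 2 H
  atom 17: C, bond orders sum to 2 (valence 4) → 2 H
  atom 18: C, bond orders sum to 4 (valence 4) → 0 H
  atom 19: F (halogen, monovalent) → 0 H
  atom 20: F (halogen, monovalent) → 0 H
  atom 21: F (halogen, monovalent) → 0 H
Totals → C:13, H:18, F:3, N:3, O:2.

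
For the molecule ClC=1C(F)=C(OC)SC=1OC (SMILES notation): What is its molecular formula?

Walk through each heavy atom and fill implicit hydrogens from standard valence (C 4, N 3, O 2, S 2, halogen 1):
  atom 1: Cl (halogen, monovalent) → 0 H
  atom 2: C, bond orders sum to 4 (valence 4) → 0 H
  atom 3: C, bond orders sum to 4 (valence 4) → 0 H
  atom 4: F (halogen, monovalent) → 0 H
  atom 5: C, bond orders sum to 4 (valence 4) → 0 H
  atom 6: O, bond orders sum to 2 (valence 2) → 0 H
  atom 7: C, bond orders sum to 1 (valence 4) → 3 H
  atom 8: S, bond orders sum to 2 (valence 2) → 0 H
  atom 9: C, bond orders sum to 4 (valence 4) → 0 H
  atom 10: O, bond orders sum to 2 (valence 2) → 0 H
  atom 11: C, bond orders sum to 1 (valence 4) → 3 H
Totals → C:6, H:6, Cl:1, F:1, O:2, S:1.

C6H6ClFO2S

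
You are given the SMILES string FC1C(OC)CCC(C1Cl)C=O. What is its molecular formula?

C8H12ClFO2

Walk through each heavy atom and fill implicit hydrogens from standard valence (C 4, N 3, O 2, S 2, halogen 1):
  atom 1: F (halogen, monovalent) → 0 H
  atom 2: C, bond orders sum to 3 (valence 4) → 1 H
  atom 3: C, bond orders sum to 3 (valence 4) → 1 H
  atom 4: O, bond orders sum to 2 (valence 2) → 0 H
  atom 5: C, bond orders sum to 1 (valence 4) → 3 H
  atom 6: C, bond orders sum to 2 (valence 4) → 2 H
  atom 7: C, bond orders sum to 2 (valence 4) → 2 H
  atom 8: C, bond orders sum to 3 (valence 4) → 1 H
  atom 9: C, bond orders sum to 3 (valence 4) → 1 H
  atom 10: Cl (halogen, monovalent) → 0 H
  atom 11: C, bond orders sum to 3 (valence 4) → 1 H
  atom 12: O, bond orders sum to 2 (valence 2) → 0 H
Totals → C:8, H:12, Cl:1, F:1, O:2.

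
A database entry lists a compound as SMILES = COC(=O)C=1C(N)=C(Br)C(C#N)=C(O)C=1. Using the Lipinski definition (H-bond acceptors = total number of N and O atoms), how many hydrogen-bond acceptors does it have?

5

N atoms: 2; O atoms: 3.
Lipinski HBA = 2 + 3 = 5.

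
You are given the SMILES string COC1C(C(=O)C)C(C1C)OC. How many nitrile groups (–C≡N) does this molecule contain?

0

Scan the SMILES for the nitrile motif — none present.
Groups that are present: 2 ether, 1 ketone.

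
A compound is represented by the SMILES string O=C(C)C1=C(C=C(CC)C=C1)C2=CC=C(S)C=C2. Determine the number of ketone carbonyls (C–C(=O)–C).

The ketone motif appears at heavy-atom position 2 in the SMILES.
Other groups present: 1 thiol.
Ketone count: 1.

1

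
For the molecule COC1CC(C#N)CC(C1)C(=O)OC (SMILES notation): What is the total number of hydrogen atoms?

Walk through each heavy atom and fill implicit hydrogens from standard valence (C 4, N 3, O 2, S 2, halogen 1):
  atom 1: C, bond orders sum to 1 (valence 4) → 3 H
  atom 2: O, bond orders sum to 2 (valence 2) → 0 H
  atom 3: C, bond orders sum to 3 (valence 4) → 1 H
  atom 4: C, bond orders sum to 2 (valence 4) → 2 H
  atom 5: C, bond orders sum to 3 (valence 4) → 1 H
  atom 6: C, bond orders sum to 4 (valence 4) → 0 H
  atom 7: N, bond orders sum to 3 (valence 3) → 0 H
  atom 8: C, bond orders sum to 2 (valence 4) → 2 H
  atom 9: C, bond orders sum to 3 (valence 4) → 1 H
  atom 10: C, bond orders sum to 2 (valence 4) → 2 H
  atom 11: C, bond orders sum to 4 (valence 4) → 0 H
  atom 12: O, bond orders sum to 2 (valence 2) → 0 H
  atom 13: O, bond orders sum to 2 (valence 2) → 0 H
  atom 14: C, bond orders sum to 1 (valence 4) → 3 H
Total hydrogens: 15.

15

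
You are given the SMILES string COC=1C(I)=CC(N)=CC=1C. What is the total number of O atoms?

Scan the SMILES for O atoms (remember two-letter symbols like Cl and Br are single atoms).
Oxygen count: 1.

1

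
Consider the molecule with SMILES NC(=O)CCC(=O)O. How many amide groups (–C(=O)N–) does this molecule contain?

1

The amide motif appears at heavy-atom position 2 in the SMILES.
Other groups present: 1 carboxylic acid.
Amide count: 1.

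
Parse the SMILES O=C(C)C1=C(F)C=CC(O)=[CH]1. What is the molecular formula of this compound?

C8H7FO2

Walk through each heavy atom and fill implicit hydrogens from standard valence (C 4, N 3, O 2, S 2, halogen 1):
  atom 1: O, bond orders sum to 2 (valence 2) → 0 H
  atom 2: C, bond orders sum to 4 (valence 4) → 0 H
  atom 3: C, bond orders sum to 1 (valence 4) → 3 H
  atom 4: C, bond orders sum to 4 (valence 4) → 0 H
  atom 5: C, bond orders sum to 4 (valence 4) → 0 H
  atom 6: F (halogen, monovalent) → 0 H
  atom 7: C, bond orders sum to 3 (valence 4) → 1 H
  atom 8: C, bond orders sum to 3 (valence 4) → 1 H
  atom 9: C, bond orders sum to 4 (valence 4) → 0 H
  atom 10: O, bond orders sum to 1 (valence 2) → 1 H
  atom 11: C with explicit H count 1
Totals → C:8, H:7, F:1, O:2.
In Hill order: C8H7FO2.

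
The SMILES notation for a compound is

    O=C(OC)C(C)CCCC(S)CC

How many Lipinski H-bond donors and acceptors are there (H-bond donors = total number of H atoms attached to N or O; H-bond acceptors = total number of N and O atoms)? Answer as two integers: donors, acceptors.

Donors: find every N or O and count the H atoms it carries.
  atom 1 (O): bond orders sum to 2 → 0 H
  atom 3 (O): bond orders sum to 2 → 0 H
Lipinski HBD = 0.
Acceptors: N atoms = 0, O atoms = 2 → HBA = 2.

0, 2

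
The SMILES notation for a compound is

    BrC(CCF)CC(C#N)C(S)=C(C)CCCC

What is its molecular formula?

C13H21BrFNS

Walk through each heavy atom and fill implicit hydrogens from standard valence (C 4, N 3, O 2, S 2, halogen 1):
  atom 1: Br (halogen, monovalent) → 0 H
  atom 2: C, bond orders sum to 3 (valence 4) → 1 H
  atom 3: C, bond orders sum to 2 (valence 4) → 2 H
  atom 4: C, bond orders sum to 2 (valence 4) → 2 H
  atom 5: F (halogen, monovalent) → 0 H
  atom 6: C, bond orders sum to 2 (valence 4) → 2 H
  atom 7: C, bond orders sum to 3 (valence 4) → 1 H
  atom 8: C, bond orders sum to 4 (valence 4) → 0 H
  atom 9: N, bond orders sum to 3 (valence 3) → 0 H
  atom 10: C, bond orders sum to 4 (valence 4) → 0 H
  atom 11: S, bond orders sum to 1 (valence 2) → 1 H
  atom 12: C, bond orders sum to 4 (valence 4) → 0 H
  atom 13: C, bond orders sum to 1 (valence 4) → 3 H
  atom 14: C, bond orders sum to 2 (valence 4) → 2 H
  atom 15: C, bond orders sum to 2 (valence 4) → 2 H
  atom 16: C, bond orders sum to 2 (valence 4) → 2 H
  atom 17: C, bond orders sum to 1 (valence 4) → 3 H
Totals → C:13, H:21, Br:1, F:1, N:1, S:1.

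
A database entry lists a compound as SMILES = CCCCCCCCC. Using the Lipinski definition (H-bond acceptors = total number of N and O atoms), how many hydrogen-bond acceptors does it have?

0

N atoms: 0; O atoms: 0.
Lipinski HBA = 0 + 0 = 0.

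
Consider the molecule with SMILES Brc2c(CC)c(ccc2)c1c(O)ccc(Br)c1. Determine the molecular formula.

Walk through each heavy atom and fill implicit hydrogens from standard valence (C 4, N 3, O 2, S 2, halogen 1); for lowercase aromatic atoms, an aromatic c carries 1 H when it has two neighbours and 0 H with three, and aromatic n carries 0 H:
  atom 1: Br (halogen, monovalent) → 0 H
  atom 2: aromatic c, 3 neighbours → 0 H
  atom 3: aromatic c, 3 neighbours → 0 H
  atom 4: C, bond orders sum to 2 (valence 4) → 2 H
  atom 5: C, bond orders sum to 1 (valence 4) → 3 H
  atom 6: aromatic c, 3 neighbours → 0 H
  atom 7: aromatic c, 2 neighbours → 1 H
  atom 8: aromatic c, 2 neighbours → 1 H
  atom 9: aromatic c, 2 neighbours → 1 H
  atom 10: aromatic c, 3 neighbours → 0 H
  atom 11: aromatic c, 3 neighbours → 0 H
  atom 12: O, bond orders sum to 1 (valence 2) → 1 H
  atom 13: aromatic c, 2 neighbours → 1 H
  atom 14: aromatic c, 2 neighbours → 1 H
  atom 15: aromatic c, 3 neighbours → 0 H
  atom 16: Br (halogen, monovalent) → 0 H
  atom 17: aromatic c, 2 neighbours → 1 H
Totals → C:14, H:12, Br:2, O:1.

C14H12Br2O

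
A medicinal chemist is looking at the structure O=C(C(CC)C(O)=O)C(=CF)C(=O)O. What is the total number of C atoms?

8

Count every carbon token in the SMILES (each C, including those in ring-closure positions and inside branches).
Carbon count: 8.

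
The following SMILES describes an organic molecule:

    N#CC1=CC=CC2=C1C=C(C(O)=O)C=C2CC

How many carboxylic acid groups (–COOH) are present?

1

The carboxylic acid motif appears at heavy-atom position 11 in the SMILES.
Other groups present: 1 nitrile.
Carboxylic acid count: 1.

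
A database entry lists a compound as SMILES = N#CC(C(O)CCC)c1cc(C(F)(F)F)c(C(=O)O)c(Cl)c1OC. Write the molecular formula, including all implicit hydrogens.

C15H15ClF3NO4

Walk through each heavy atom and fill implicit hydrogens from standard valence (C 4, N 3, O 2, S 2, halogen 1); for lowercase aromatic atoms, an aromatic c carries 1 H when it has two neighbours and 0 H with three, and aromatic n carries 0 H:
  atom 1: N, bond orders sum to 3 (valence 3) → 0 H
  atom 2: C, bond orders sum to 4 (valence 4) → 0 H
  atom 3: C, bond orders sum to 3 (valence 4) → 1 H
  atom 4: C, bond orders sum to 3 (valence 4) → 1 H
  atom 5: O, bond orders sum to 1 (valence 2) → 1 H
  atom 6: C, bond orders sum to 2 (valence 4) → 2 H
  atom 7: C, bond orders sum to 2 (valence 4) → 2 H
  atom 8: C, bond orders sum to 1 (valence 4) → 3 H
  atom 9: aromatic c, 3 neighbours → 0 H
  atom 10: aromatic c, 2 neighbours → 1 H
  atom 11: aromatic c, 3 neighbours → 0 H
  atom 12: C, bond orders sum to 4 (valence 4) → 0 H
  atom 13: F (halogen, monovalent) → 0 H
  atom 14: F (halogen, monovalent) → 0 H
  atom 15: F (halogen, monovalent) → 0 H
  atom 16: aromatic c, 3 neighbours → 0 H
  atom 17: C, bond orders sum to 4 (valence 4) → 0 H
  atom 18: O, bond orders sum to 2 (valence 2) → 0 H
  atom 19: O, bond orders sum to 1 (valence 2) → 1 H
  atom 20: aromatic c, 3 neighbours → 0 H
  atom 21: Cl (halogen, monovalent) → 0 H
  atom 22: aromatic c, 3 neighbours → 0 H
  atom 23: O, bond orders sum to 2 (valence 2) → 0 H
  atom 24: C, bond orders sum to 1 (valence 4) → 3 H
Totals → C:15, H:15, Cl:1, F:3, N:1, O:4.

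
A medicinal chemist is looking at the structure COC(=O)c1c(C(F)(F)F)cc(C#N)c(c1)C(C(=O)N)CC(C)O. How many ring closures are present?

1

In SMILES, each pair of matching ring-closure digits denotes one ring-closing bond; the number of such bonds equals the number of independent rings.
Ring-closure bonds here: 1.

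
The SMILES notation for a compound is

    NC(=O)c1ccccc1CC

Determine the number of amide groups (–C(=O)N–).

1

The amide motif appears at heavy-atom position 2 in the SMILES.
Amide count: 1.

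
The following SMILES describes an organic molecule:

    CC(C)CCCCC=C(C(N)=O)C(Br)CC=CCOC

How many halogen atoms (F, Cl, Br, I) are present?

1

Halogen atoms appear at heavy-atom position 14 (1×Br).
Other groups present: 2 alkene, 1 amide, 1 ether.
Halogen count: 1.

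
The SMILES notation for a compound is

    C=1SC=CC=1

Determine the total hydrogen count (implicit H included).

4

Walk through each heavy atom and fill implicit hydrogens from standard valence (C 4, N 3, O 2, S 2, halogen 1):
  atom 1: C, bond orders sum to 3 (valence 4) → 1 H
  atom 2: S, bond orders sum to 2 (valence 2) → 0 H
  atom 3: C, bond orders sum to 3 (valence 4) → 1 H
  atom 4: C, bond orders sum to 3 (valence 4) → 1 H
  atom 5: C, bond orders sum to 3 (valence 4) → 1 H
Total hydrogens: 4.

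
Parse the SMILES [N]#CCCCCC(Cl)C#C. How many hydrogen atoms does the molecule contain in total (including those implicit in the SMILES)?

Walk through each heavy atom and fill implicit hydrogens from standard valence (C 4, N 3, O 2, S 2, halogen 1):
  atom 1: N with explicit H count 0
  atom 2: C, bond orders sum to 4 (valence 4) → 0 H
  atom 3: C, bond orders sum to 2 (valence 4) → 2 H
  atom 4: C, bond orders sum to 2 (valence 4) → 2 H
  atom 5: C, bond orders sum to 2 (valence 4) → 2 H
  atom 6: C, bond orders sum to 2 (valence 4) → 2 H
  atom 7: C, bond orders sum to 3 (valence 4) → 1 H
  atom 8: Cl (halogen, monovalent) → 0 H
  atom 9: C, bond orders sum to 4 (valence 4) → 0 H
  atom 10: C, bond orders sum to 3 (valence 4) → 1 H
Total hydrogens: 10.

10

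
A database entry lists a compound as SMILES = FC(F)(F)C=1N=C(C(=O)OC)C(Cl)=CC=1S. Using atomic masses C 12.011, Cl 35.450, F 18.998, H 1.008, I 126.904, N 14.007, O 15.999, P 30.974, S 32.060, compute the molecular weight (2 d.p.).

First, the molecular formula is C8H5ClF3NO2S (counting implicit H from valence).
  C: 8 × 12.011 = 96.088
  Cl: 1 × 35.450 = 35.450
  F: 3 × 18.998 = 56.994
  H: 5 × 1.008 = 5.040
  N: 1 × 14.007 = 14.007
  O: 2 × 15.999 = 31.998
  S: 1 × 32.060 = 32.060
Sum: 8×12.011 + 1×35.450 + 3×18.998 + 5×1.008 + 1×14.007 + 2×15.999 + 1×32.060 = 271.637 → 271.64 g/mol.

271.64 g/mol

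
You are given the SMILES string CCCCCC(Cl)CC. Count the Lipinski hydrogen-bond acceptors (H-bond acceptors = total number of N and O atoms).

N atoms: 0; O atoms: 0.
Lipinski HBA = 0 + 0 = 0.

0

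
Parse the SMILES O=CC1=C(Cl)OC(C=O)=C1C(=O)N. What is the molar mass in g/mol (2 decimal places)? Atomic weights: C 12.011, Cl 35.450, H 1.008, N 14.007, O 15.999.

201.56 g/mol

First, the molecular formula is C7H4ClNO4 (counting implicit H from valence).
  C: 7 × 12.011 = 84.077
  Cl: 1 × 35.450 = 35.450
  H: 4 × 1.008 = 4.032
  N: 1 × 14.007 = 14.007
  O: 4 × 15.999 = 63.996
Sum: 7×12.011 + 1×35.450 + 4×1.008 + 1×14.007 + 4×15.999 = 201.562 → 201.56 g/mol.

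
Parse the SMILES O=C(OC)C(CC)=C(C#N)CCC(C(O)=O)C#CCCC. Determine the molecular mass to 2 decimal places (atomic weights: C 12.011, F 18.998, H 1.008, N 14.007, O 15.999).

291.35 g/mol

First, the molecular formula is C16H21NO4 (counting implicit H from valence).
  C: 16 × 12.011 = 192.176
  H: 21 × 1.008 = 21.168
  N: 1 × 14.007 = 14.007
  O: 4 × 15.999 = 63.996
Sum: 16×12.011 + 21×1.008 + 1×14.007 + 4×15.999 = 291.347 → 291.35 g/mol.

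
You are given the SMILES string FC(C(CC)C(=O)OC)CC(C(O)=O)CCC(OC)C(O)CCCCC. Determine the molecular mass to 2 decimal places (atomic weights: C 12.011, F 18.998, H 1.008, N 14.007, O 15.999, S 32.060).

378.48 g/mol

First, the molecular formula is C19H35FO6 (counting implicit H from valence).
  C: 19 × 12.011 = 228.209
  F: 1 × 18.998 = 18.998
  H: 35 × 1.008 = 35.280
  O: 6 × 15.999 = 95.994
Sum: 19×12.011 + 1×18.998 + 35×1.008 + 6×15.999 = 378.481 → 378.48 g/mol.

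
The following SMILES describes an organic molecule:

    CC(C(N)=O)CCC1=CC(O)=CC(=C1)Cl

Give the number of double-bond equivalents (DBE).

Molecular formula: C11H14ClNO2.
DoU = (2C + 2 + N − H − X) / 2, where X is the halogen count and O/S are ignored.
    = (2·11 + 2 + 1 − 14 − 1) / 2 = 10 / 2 = 5.

5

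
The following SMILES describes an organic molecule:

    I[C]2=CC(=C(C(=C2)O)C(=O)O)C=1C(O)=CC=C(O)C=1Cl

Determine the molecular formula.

C13H8ClIO5

Walk through each heavy atom and fill implicit hydrogens from standard valence (C 4, N 3, O 2, S 2, halogen 1):
  atom 1: I (halogen, monovalent) → 0 H
  atom 2: C with explicit H count 0
  atom 3: C, bond orders sum to 3 (valence 4) → 1 H
  atom 4: C, bond orders sum to 4 (valence 4) → 0 H
  atom 5: C, bond orders sum to 4 (valence 4) → 0 H
  atom 6: C, bond orders sum to 4 (valence 4) → 0 H
  atom 7: C, bond orders sum to 3 (valence 4) → 1 H
  atom 8: O, bond orders sum to 1 (valence 2) → 1 H
  atom 9: C, bond orders sum to 4 (valence 4) → 0 H
  atom 10: O, bond orders sum to 2 (valence 2) → 0 H
  atom 11: O, bond orders sum to 1 (valence 2) → 1 H
  atom 12: C, bond orders sum to 4 (valence 4) → 0 H
  atom 13: C, bond orders sum to 4 (valence 4) → 0 H
  atom 14: O, bond orders sum to 1 (valence 2) → 1 H
  atom 15: C, bond orders sum to 3 (valence 4) → 1 H
  atom 16: C, bond orders sum to 3 (valence 4) → 1 H
  atom 17: C, bond orders sum to 4 (valence 4) → 0 H
  atom 18: O, bond orders sum to 1 (valence 2) → 1 H
  atom 19: C, bond orders sum to 4 (valence 4) → 0 H
  atom 20: Cl (halogen, monovalent) → 0 H
Totals → C:13, H:8, Cl:1, I:1, O:5.
In Hill order: C13H8ClIO5.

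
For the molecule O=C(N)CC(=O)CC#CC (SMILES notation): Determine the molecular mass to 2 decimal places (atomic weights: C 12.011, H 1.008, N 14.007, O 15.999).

139.15 g/mol

First, the molecular formula is C7H9NO2 (counting implicit H from valence).
  C: 7 × 12.011 = 84.077
  H: 9 × 1.008 = 9.072
  N: 1 × 14.007 = 14.007
  O: 2 × 15.999 = 31.998
Sum: 7×12.011 + 9×1.008 + 1×14.007 + 2×15.999 = 139.154 → 139.15 g/mol.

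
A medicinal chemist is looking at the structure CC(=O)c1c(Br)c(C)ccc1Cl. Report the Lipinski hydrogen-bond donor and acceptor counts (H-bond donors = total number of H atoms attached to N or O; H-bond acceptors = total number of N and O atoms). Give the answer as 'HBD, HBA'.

0, 1

Donors: find every N or O and count the H atoms it carries.
  atom 3 (O): bond orders sum to 2 → 0 H
Lipinski HBD = 0.
Acceptors: N atoms = 0, O atoms = 1 → HBA = 1.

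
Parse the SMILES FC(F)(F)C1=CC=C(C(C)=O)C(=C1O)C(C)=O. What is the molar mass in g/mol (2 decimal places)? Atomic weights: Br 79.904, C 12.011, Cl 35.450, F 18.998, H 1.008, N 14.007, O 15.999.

First, the molecular formula is C11H9F3O3 (counting implicit H from valence).
  C: 11 × 12.011 = 132.121
  F: 3 × 18.998 = 56.994
  H: 9 × 1.008 = 9.072
  O: 3 × 15.999 = 47.997
Sum: 11×12.011 + 3×18.998 + 9×1.008 + 3×15.999 = 246.184 → 246.18 g/mol.

246.18 g/mol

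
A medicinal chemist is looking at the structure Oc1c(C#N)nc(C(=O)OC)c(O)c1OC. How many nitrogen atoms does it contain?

Scan the SMILES for N atoms (remember two-letter symbols like Cl and Br are single atoms).
Nitrogen count: 2.

2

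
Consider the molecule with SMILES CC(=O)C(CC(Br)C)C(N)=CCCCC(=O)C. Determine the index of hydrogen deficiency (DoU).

3

Degree of unsaturation = (number of rings) + (number of π bonds).
Ring closures in the SMILES: 0.
π bonds: 3 double bonds (each 1 DoU) → 3 DoU from unsaturation.
Total DoU = 0 + 3 = 3.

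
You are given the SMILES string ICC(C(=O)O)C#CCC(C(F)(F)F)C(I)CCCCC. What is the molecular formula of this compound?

Walk through each heavy atom and fill implicit hydrogens from standard valence (C 4, N 3, O 2, S 2, halogen 1):
  atom 1: I (halogen, monovalent) → 0 H
  atom 2: C, bond orders sum to 2 (valence 4) → 2 H
  atom 3: C, bond orders sum to 3 (valence 4) → 1 H
  atom 4: C, bond orders sum to 4 (valence 4) → 0 H
  atom 5: O, bond orders sum to 2 (valence 2) → 0 H
  atom 6: O, bond orders sum to 1 (valence 2) → 1 H
  atom 7: C, bond orders sum to 4 (valence 4) → 0 H
  atom 8: C, bond orders sum to 4 (valence 4) → 0 H
  atom 9: C, bond orders sum to 2 (valence 4) → 2 H
  atom 10: C, bond orders sum to 3 (valence 4) → 1 H
  atom 11: C, bond orders sum to 4 (valence 4) → 0 H
  atom 12: F (halogen, monovalent) → 0 H
  atom 13: F (halogen, monovalent) → 0 H
  atom 14: F (halogen, monovalent) → 0 H
  atom 15: C, bond orders sum to 3 (valence 4) → 1 H
  atom 16: I (halogen, monovalent) → 0 H
  atom 17: C, bond orders sum to 2 (valence 4) → 2 H
  atom 18: C, bond orders sum to 2 (valence 4) → 2 H
  atom 19: C, bond orders sum to 2 (valence 4) → 2 H
  atom 20: C, bond orders sum to 2 (valence 4) → 2 H
  atom 21: C, bond orders sum to 1 (valence 4) → 3 H
Totals → C:14, H:19, F:3, I:2, O:2.

C14H19F3I2O2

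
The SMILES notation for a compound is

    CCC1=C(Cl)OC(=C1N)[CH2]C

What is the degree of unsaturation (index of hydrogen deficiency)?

Degree of unsaturation = (number of rings) + (number of π bonds).
Ring closures in the SMILES: 1.
π bonds: 2 double bonds (each 1 DoU) → 2 DoU from unsaturation.
Total DoU = 1 + 2 = 3.

3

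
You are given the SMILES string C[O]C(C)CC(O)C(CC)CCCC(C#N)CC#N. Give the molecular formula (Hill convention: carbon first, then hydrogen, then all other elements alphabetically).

Walk through each heavy atom and fill implicit hydrogens from standard valence (C 4, N 3, O 2, S 2, halogen 1):
  atom 1: C, bond orders sum to 1 (valence 4) → 3 H
  atom 2: O with explicit H count 0
  atom 3: C, bond orders sum to 3 (valence 4) → 1 H
  atom 4: C, bond orders sum to 1 (valence 4) → 3 H
  atom 5: C, bond orders sum to 2 (valence 4) → 2 H
  atom 6: C, bond orders sum to 3 (valence 4) → 1 H
  atom 7: O, bond orders sum to 1 (valence 2) → 1 H
  atom 8: C, bond orders sum to 3 (valence 4) → 1 H
  atom 9: C, bond orders sum to 2 (valence 4) → 2 H
  atom 10: C, bond orders sum to 1 (valence 4) → 3 H
  atom 11: C, bond orders sum to 2 (valence 4) → 2 H
  atom 12: C, bond orders sum to 2 (valence 4) → 2 H
  atom 13: C, bond orders sum to 2 (valence 4) → 2 H
  atom 14: C, bond orders sum to 3 (valence 4) → 1 H
  atom 15: C, bond orders sum to 4 (valence 4) → 0 H
  atom 16: N, bond orders sum to 3 (valence 3) → 0 H
  atom 17: C, bond orders sum to 2 (valence 4) → 2 H
  atom 18: C, bond orders sum to 4 (valence 4) → 0 H
  atom 19: N, bond orders sum to 3 (valence 3) → 0 H
Totals → C:15, H:26, N:2, O:2.
In Hill order: C15H26N2O2.

C15H26N2O2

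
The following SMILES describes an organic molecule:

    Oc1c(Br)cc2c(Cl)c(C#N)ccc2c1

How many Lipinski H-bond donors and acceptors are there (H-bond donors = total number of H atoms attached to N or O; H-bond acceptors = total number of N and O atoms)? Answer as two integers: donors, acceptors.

1, 2

Donors: find every N or O and count the H atoms it carries.
  atom 1 (O): bond orders sum to 1 → 1 H
  atom 11 (N): bond orders sum to 3 → 0 H
Lipinski HBD = 1.
Acceptors: N atoms = 1, O atoms = 1 → HBA = 2.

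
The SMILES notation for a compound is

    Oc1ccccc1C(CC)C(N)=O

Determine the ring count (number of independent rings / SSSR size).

1

In SMILES, each pair of matching ring-closure digits denotes one ring-closing bond; the number of such bonds equals the number of independent rings.
Ring-closure bonds here: 1.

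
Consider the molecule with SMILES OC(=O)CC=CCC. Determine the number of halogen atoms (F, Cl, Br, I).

0

Scan the SMILES for the halogen motif — none present.
Groups that are present: 1 alkene, 1 carboxylic acid.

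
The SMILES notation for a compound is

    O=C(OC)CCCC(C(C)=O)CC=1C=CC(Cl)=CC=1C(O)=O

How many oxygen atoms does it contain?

5

Scan the SMILES for O atoms (remember two-letter symbols like Cl and Br are single atoms).
Oxygen count: 5.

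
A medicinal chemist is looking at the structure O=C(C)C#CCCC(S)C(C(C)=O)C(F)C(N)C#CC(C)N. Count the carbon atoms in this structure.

16

Count every carbon token in the SMILES (each C, including those in ring-closure positions and inside branches).
Carbon count: 16.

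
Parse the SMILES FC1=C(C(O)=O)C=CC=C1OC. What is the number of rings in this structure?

1

In SMILES, each pair of matching ring-closure digits denotes one ring-closing bond; the number of such bonds equals the number of independent rings.
Ring-closure bonds here: 1.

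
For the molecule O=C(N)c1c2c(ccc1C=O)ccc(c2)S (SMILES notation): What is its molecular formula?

Walk through each heavy atom and fill implicit hydrogens from standard valence (C 4, N 3, O 2, S 2, halogen 1); for lowercase aromatic atoms, an aromatic c carries 1 H when it has two neighbours and 0 H with three, and aromatic n carries 0 H:
  atom 1: O, bond orders sum to 2 (valence 2) → 0 H
  atom 2: C, bond orders sum to 4 (valence 4) → 0 H
  atom 3: N, bond orders sum to 1 (valence 3) → 2 H
  atom 4: aromatic c, 3 neighbours → 0 H
  atom 5: aromatic c, 3 neighbours → 0 H
  atom 6: aromatic c, 3 neighbours → 0 H
  atom 7: aromatic c, 2 neighbours → 1 H
  atom 8: aromatic c, 2 neighbours → 1 H
  atom 9: aromatic c, 3 neighbours → 0 H
  atom 10: C, bond orders sum to 3 (valence 4) → 1 H
  atom 11: O, bond orders sum to 2 (valence 2) → 0 H
  atom 12: aromatic c, 2 neighbours → 1 H
  atom 13: aromatic c, 2 neighbours → 1 H
  atom 14: aromatic c, 3 neighbours → 0 H
  atom 15: aromatic c, 2 neighbours → 1 H
  atom 16: S, bond orders sum to 1 (valence 2) → 1 H
Totals → C:12, H:9, N:1, O:2, S:1.
In Hill order: C12H9NO2S.

C12H9NO2S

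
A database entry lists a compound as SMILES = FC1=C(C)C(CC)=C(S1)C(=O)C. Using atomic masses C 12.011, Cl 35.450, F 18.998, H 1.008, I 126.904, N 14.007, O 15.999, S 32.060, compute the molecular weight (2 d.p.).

186.24 g/mol

First, the molecular formula is C9H11FOS (counting implicit H from valence).
  C: 9 × 12.011 = 108.099
  F: 1 × 18.998 = 18.998
  H: 11 × 1.008 = 11.088
  O: 1 × 15.999 = 15.999
  S: 1 × 32.060 = 32.060
Sum: 9×12.011 + 1×18.998 + 11×1.008 + 1×15.999 + 1×32.060 = 186.244 → 186.24 g/mol.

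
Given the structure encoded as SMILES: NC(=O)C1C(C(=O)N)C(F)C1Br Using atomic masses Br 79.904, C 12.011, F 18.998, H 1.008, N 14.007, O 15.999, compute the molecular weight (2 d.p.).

First, the molecular formula is C6H8BrFN2O2 (counting implicit H from valence).
  Br: 1 × 79.904 = 79.904
  C: 6 × 12.011 = 72.066
  F: 1 × 18.998 = 18.998
  H: 8 × 1.008 = 8.064
  N: 2 × 14.007 = 28.014
  O: 2 × 15.999 = 31.998
Sum: 1×79.904 + 6×12.011 + 1×18.998 + 8×1.008 + 2×14.007 + 2×15.999 = 239.044 → 239.04 g/mol.

239.04 g/mol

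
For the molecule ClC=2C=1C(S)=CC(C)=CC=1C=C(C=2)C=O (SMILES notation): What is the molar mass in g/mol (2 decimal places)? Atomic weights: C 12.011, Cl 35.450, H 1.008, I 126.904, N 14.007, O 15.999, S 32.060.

First, the molecular formula is C12H9ClOS (counting implicit H from valence).
  C: 12 × 12.011 = 144.132
  Cl: 1 × 35.450 = 35.450
  H: 9 × 1.008 = 9.072
  O: 1 × 15.999 = 15.999
  S: 1 × 32.060 = 32.060
Sum: 12×12.011 + 1×35.450 + 9×1.008 + 1×15.999 + 1×32.060 = 236.713 → 236.71 g/mol.

236.71 g/mol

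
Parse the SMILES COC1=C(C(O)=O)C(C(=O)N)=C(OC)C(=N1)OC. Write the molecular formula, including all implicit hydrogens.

Walk through each heavy atom and fill implicit hydrogens from standard valence (C 4, N 3, O 2, S 2, halogen 1):
  atom 1: C, bond orders sum to 1 (valence 4) → 3 H
  atom 2: O, bond orders sum to 2 (valence 2) → 0 H
  atom 3: C, bond orders sum to 4 (valence 4) → 0 H
  atom 4: C, bond orders sum to 4 (valence 4) → 0 H
  atom 5: C, bond orders sum to 4 (valence 4) → 0 H
  atom 6: O, bond orders sum to 1 (valence 2) → 1 H
  atom 7: O, bond orders sum to 2 (valence 2) → 0 H
  atom 8: C, bond orders sum to 4 (valence 4) → 0 H
  atom 9: C, bond orders sum to 4 (valence 4) → 0 H
  atom 10: O, bond orders sum to 2 (valence 2) → 0 H
  atom 11: N, bond orders sum to 1 (valence 3) → 2 H
  atom 12: C, bond orders sum to 4 (valence 4) → 0 H
  atom 13: O, bond orders sum to 2 (valence 2) → 0 H
  atom 14: C, bond orders sum to 1 (valence 4) → 3 H
  atom 15: C, bond orders sum to 4 (valence 4) → 0 H
  atom 16: N, bond orders sum to 3 (valence 3) → 0 H
  atom 17: O, bond orders sum to 2 (valence 2) → 0 H
  atom 18: C, bond orders sum to 1 (valence 4) → 3 H
Totals → C:10, H:12, N:2, O:6.

C10H12N2O6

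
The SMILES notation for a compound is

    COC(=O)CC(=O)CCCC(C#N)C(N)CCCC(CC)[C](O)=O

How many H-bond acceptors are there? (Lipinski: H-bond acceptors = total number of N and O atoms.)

N atoms: 2; O atoms: 5.
Lipinski HBA = 2 + 5 = 7.

7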